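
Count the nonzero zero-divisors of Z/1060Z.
In Z/1060Z each nonzero element is either a unit (gcd with 1060 is 1) or a zero-divisor (gcd > 1). The number of units is φ(1060): factorise 1060 = 2^2 · 5 · 53, so φ(1060) = (2^2 − 2^1) · (5 − 1) · (53 − 1) = 2 · 4 · 52 = 416. The nonzero elements number 1060 − 1 = 1059. Hence the nonzero zero-divisors number 1059 − 416 = 643.

Final answer: Z/1060Z has 643 nonzero zero-divisors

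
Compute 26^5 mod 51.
Use repeated squaring. Binary(5) = 101. Walk through the bits of the exponent 5 left-to-right: at each bit after the leading one, square the running value, then multiply by 26 if the bit is 1 (always reducing mod 51):
  bit 1 = 1 (leading): start with 26.
  bit 2 = 0: square 26^2 = 676 ≡ 13 (mod 51).
  bit 3 = 1: square 13^2 = 169 ≡ 16; bit is 1, so multiply 16·26 = 416 ≡ 8 (mod 51).
Final value: 26^5 ≡ 8 (mod 51).

Final answer: 8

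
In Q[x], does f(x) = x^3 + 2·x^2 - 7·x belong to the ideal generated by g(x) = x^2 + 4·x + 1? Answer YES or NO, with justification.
NO

In Q[x] the ideal (g) consists of all multiples of g, so f ∈ (g) iff g | f, i.e. iff the remainder of f on division by g is 0. Divide f by g (g is monic, so eliminate the leading term of the running remainder at each step):
  leading term x^3: subtract (x)·g(x) = x^3 + 4·x^2 + x, leaving -2·x^2 - 8·x
  leading term -2·x^2: subtract (-2)·g(x) = -2·x^2 - 8·x - 2, leaving 2
The remainder r(x) = 2 ≠ 0 (and deg r < deg g), so g ∤ f, i.e. f ∉ (g).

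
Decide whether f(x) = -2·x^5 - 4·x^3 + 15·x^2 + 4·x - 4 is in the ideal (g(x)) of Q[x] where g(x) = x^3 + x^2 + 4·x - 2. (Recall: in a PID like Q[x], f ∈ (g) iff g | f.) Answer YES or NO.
In Q[x] the ideal (g) consists of all multiples of g, so f ∈ (g) iff g | f, i.e. iff the remainder of f on division by g is 0. Divide f by g (g is monic, so eliminate the leading term of the running remainder at each step):
  leading term -2·x^5: subtract (-2·x^2)·g(x) = -2·x^5 - 2·x^4 - 8·x^3 + 4·x^2, leaving 2·x^4 + 4·x^3 + 11·x^2 + 4·x - 4
  leading term 2·x^4: subtract (2·x)·g(x) = 2·x^4 + 2·x^3 + 8·x^2 - 4·x, leaving 2·x^3 + 3·x^2 + 8·x - 4
  leading term 2·x^3: subtract (2)·g(x) = 2·x^3 + 2·x^2 + 8·x - 4, leaving x^2
The remainder r(x) = x^2 ≠ 0 (and deg r < deg g), so g ∤ f, i.e. f ∉ (g).

Final answer: NO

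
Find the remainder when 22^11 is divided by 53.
Use repeated squaring. Binary(11) = 1011. Walk through the bits of the exponent 11 left-to-right: at each bit after the leading one, square the running value, then multiply by 22 if the bit is 1 (always reducing mod 53):
  bit 1 = 1 (leading): start with 22.
  bit 2 = 0: square 22^2 = 484 ≡ 7 (mod 53).
  bit 3 = 1: square 7^2 = 49; bit is 1, so multiply 49·22 = 1078 ≡ 18 (mod 53).
  bit 4 = 1: square 18^2 = 324 ≡ 6; bit is 1, so multiply 6·22 = 132 ≡ 26 (mod 53).
Final value: 22^11 ≡ 26 (mod 53).

Final answer: 26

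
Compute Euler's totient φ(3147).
φ is multiplicative, with φ(p^e) = p^e − p^(e−1). Factorise 3147 = 3 · 1049. Then
  φ(3147) = (3 − 1) · (1049 − 1) = 2 · 1048 = 2096.

Final answer: φ(3147) = 2096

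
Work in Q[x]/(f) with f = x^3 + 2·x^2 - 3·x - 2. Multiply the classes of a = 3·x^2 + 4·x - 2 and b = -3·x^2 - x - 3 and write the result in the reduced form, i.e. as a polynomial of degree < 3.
First multiply in Q[x] without reducing: a · b = -9·x^4 - 15·x^3 - 7·x^2 - 10·x + 6. Now divide by f(x) = x^3 + 2·x^2 - 3·x - 2, eliminating the leading term at each step:
  leading term -9·x^4: subtract (-9·x)·f(x) = -9·x^4 - 18·x^3 + 27·x^2 + 18·x, leaving 3·x^3 - 34·x^2 - 28·x + 6
  leading term 3·x^3: subtract (3)·f(x) = 3·x^3 + 6·x^2 - 9·x - 6, leaving -40·x^2 - 19·x + 12
The degree is now < 3, so this is the remainder. Hence a · b ≡ -40·x^2 - 19·x + 12 in Q[x]/(f).

Final answer: a · b ≡ -40·x^2 - 19·x + 12 (mod f(x))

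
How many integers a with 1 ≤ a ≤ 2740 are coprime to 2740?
The number of a ∈ {1, ..., 2740} with gcd(a, 2740) = 1 is by definition Euler's totient φ(2740). φ is multiplicative, with φ(p^e) = p^e − p^(e−1). Factorise 2740 = 2^2 · 5 · 137. Then
  φ(2740) = (2^2 − 2^1) · (5 − 1) · (137 − 1) = 2 · 4 · 136 = 1088.
So there are 1088 such integers.

Final answer: 1088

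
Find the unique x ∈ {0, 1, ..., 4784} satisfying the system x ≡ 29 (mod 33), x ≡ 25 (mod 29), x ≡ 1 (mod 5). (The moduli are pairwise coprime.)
The moduli 33, 29, 5 are pairwise coprime, so by the CRT there is a unique solution mod 33·29·5 = 4785.
Solve by successive substitution. Start with x ≡ 29 (mod 33).
  Combine with x ≡ 25 (mod 29): write x = 29 + 33·t and require 29 + 33·t ≡ 25 (mod 29), i.e. 33·t ≡ 25 − 29 ≡ 25 (mod 29). Since 33^(−1) ≡ 22 (mod 29) (33 ≡ 4 (mod 29)), t ≡ 22·25 ≡ 28 (mod 29). So x ≡ 29 + 33·28 = 953 (mod 957).
  Combine with x ≡ 1 (mod 5): write x = 953 + 957·t and require 953 + 957·t ≡ 1 (mod 5), i.e. 957·t ≡ 1 − 953 ≡ 3 (mod 5). Since 957^(−1) ≡ 3 (mod 5) (957 ≡ 2 (mod 5)), t ≡ 3·3 ≡ 4 (mod 5). So x ≡ 953 + 957·4 = 4781 (mod 4785).
Unique solution in [0, 4785): x = 4781.

Final answer: x ≡ 4781 (mod 4785); the representative in [0, 4785) is 4781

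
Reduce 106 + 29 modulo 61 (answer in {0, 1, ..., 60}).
13

Reduce the summands first: 106 ≡ 45 (mod 61), so 106 + 29 ≡ 45 + 29 (mod 61). 45 + 29 = 74; 74 = 1·61 + 13, so (106 + 29) mod 61 = 13.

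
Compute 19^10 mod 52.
17

Use repeated squaring. Binary(10) = 1010. Walk through the bits of the exponent 10 left-to-right: at each bit after the leading one, square the running value, then multiply by 19 if the bit is 1 (always reducing mod 52):
  bit 1 = 1 (leading): start with 19.
  bit 2 = 0: square 19^2 = 361 ≡ 49 (mod 52).
  bit 3 = 1: square 49^2 = 2401 ≡ 9; bit is 1, so multiply 9·19 = 171 ≡ 15 (mod 52).
  bit 4 = 0: square 15^2 = 225 ≡ 17 (mod 52).
Final value: 19^10 ≡ 17 (mod 52).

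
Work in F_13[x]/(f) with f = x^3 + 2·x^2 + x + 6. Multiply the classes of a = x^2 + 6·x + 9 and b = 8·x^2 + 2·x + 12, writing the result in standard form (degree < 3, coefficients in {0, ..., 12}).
a · b ≡ 7·x^2 + 8·x + 8 (mod f(x))

Multiply as integer polynomials: a · b = 8·x^4 + 50·x^3 + 96·x^2 + 90·x + 108. Reducing coefficients mod 13: a · b ≡ 8·x^4 + 11·x^3 + 5·x^2 + 12·x + 4. Now divide by f(x) = x^3 + 2·x^2 + x + 6 in F_13[x], eliminating the leading term at each step:
  leading term 8·x^4: subtract (8·x)·f(x) = 8·x^4 + 3·x^3 + 8·x^2 + 9·x, leaving 8·x^3 + 10·x^2 + 3·x + 4 (coefficients mod 13)
  leading term 8·x^3: subtract (8)·f(x) = 8·x^3 + 3·x^2 + 8·x + 9, leaving 7·x^2 + 8·x + 8 (coefficients mod 13)
The degree is now < 3, so this is the remainder. Hence a · b ≡ 7·x^2 + 8·x + 8 in F_13[x]/(f).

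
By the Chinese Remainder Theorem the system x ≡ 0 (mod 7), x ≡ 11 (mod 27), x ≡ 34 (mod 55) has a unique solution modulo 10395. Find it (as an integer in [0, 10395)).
x ≡ 7679 (mod 10395); the representative in [0, 10395) is 7679

The moduli 7, 27, 55 are pairwise coprime, so by the CRT there is a unique solution mod 7·27·55 = 10395.
Solve by successive substitution. Start with x ≡ 0 (mod 7).
  Combine with x ≡ 11 (mod 27): write x = 7·t and require 7·t ≡ 11 (mod 27). Since 7^(−1) ≡ 4 (mod 27), t ≡ 4·11 ≡ 17 (mod 27). So x ≡ 7·17 = 119 (mod 189).
  Combine with x ≡ 34 (mod 55): write x = 119 + 189·t and require 119 + 189·t ≡ 34 (mod 55), i.e. 189·t ≡ 34 − 119 ≡ 25 (mod 55). Since 189^(−1) ≡ 39 (mod 55) (189 ≡ 24 (mod 55)), t ≡ 39·25 ≡ 40 (mod 55). So x ≡ 119 + 189·40 = 7679 (mod 10395).
Unique solution in [0, 10395): x = 7679.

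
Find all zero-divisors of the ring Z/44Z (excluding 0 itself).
nonzero zero-divisors of Z/44Z = {2, 4, 6, 8, 10, 11, 12, 14, 16, 18, 20, 22, 24, 26, 28, 30, 32, 33, 34, 36, 38, 40, 42}

An element a ∈ Z/44Z (with a ≠ 0) is a zero-divisor iff gcd(a, 44) > 1 (because a is a unit precisely when gcd(a, n) = 1, and in Z/nZ every nonzero, non-unit element is a zero-divisor). Scan a = 1, ..., 43 and keep those with gcd(a, 44) > 1:
  gcd(2, 44) = 2, gcd(4, 44) = 4, gcd(6, 44) = 2, gcd(8, 44) = 4, gcd(10, 44) = 2, gcd(11, 44) = 11, gcd(12, 44) = 4, gcd(14, 44) = 2, gcd(16, 44) = 4, gcd(18, 44) = 2, gcd(20, 44) = 4, gcd(22, 44) = 22, gcd(24, 44) = 4, gcd(26, 44) = 2, gcd(28, 44) = 4, gcd(30, 44) = 2, gcd(32, 44) = 4, gcd(33, 44) = 11, gcd(34, 44) = 2, gcd(36, 44) = 4, gcd(38, 44) = 2, gcd(40, 44) = 4, gcd(42, 44) = 2.
All other a ∈ {1, ..., 43} have gcd(a, 44) = 1 and are units. So the nonzero zero-divisors are exactly the 23 values of a appearing in this scan.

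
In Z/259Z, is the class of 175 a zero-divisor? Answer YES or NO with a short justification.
gcd(175, 259) = 7 > 1, so 175 is not a unit in Z/259Z. In Z/nZ every nonzero non-unit is a zero-divisor: explicitly, take b = 259/gcd = 37 ≠ 0 (mod 259); then 175·37 = 6475 = 25·259, i.e. 175·37 ≡ 0 (mod 259). So 175 is a zero-divisor.

Final answer: YES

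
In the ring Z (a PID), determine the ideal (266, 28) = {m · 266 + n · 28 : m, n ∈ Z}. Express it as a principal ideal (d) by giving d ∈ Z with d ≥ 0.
(266, 28) = (14); d = 14

In the PID Z, (a, b) is generated by gcd(a, b). Compute gcd(266, 28) with the extended Euclidean algorithm, tracking rows (r, s, t) with s·266 + t·28 = r:
  row A: (266, 1, 0)   [1·266 + 0·28 = 266]
  row B: (28, 0, 1)   [0·266 + 1·28 = 28]
  266 = 9·28 + 14   → row C = row A − 9·row B = (14, 1, −9)   [check: 1·266 − 9·28 = 14]
  28 = 2·14 + 0   → remainder 0, stop. gcd = 14 (last nonzero row C).
So gcd(266, 28) = 14, with Bézout identity 1·266 − 9·28 = 14. Containment (⊇): the Bézout identity exhibits 14 as an element of (266, 28), giving (14) ⊆ (266, 28). Containment (⊆): since 14 | 266 and 14 | 28 (266 = 14·19, 28 = 14·2), every Z-linear combination of 266 and 28 is divisible by 14, so (266, 28) ⊆ (14). Therefore (266, 28) = (14), d = 14.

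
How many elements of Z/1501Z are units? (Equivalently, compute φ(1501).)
Z/1501Z has φ(1501) = 1404 units

An element a ∈ Z/1501Z is a unit iff gcd(a, 1501) = 1, so the number of units is φ(1501). φ is multiplicative, with φ(p^e) = p^e − p^(e−1). Factorise 1501 = 19 · 79. Then
  φ(1501) = (19 − 1) · (79 − 1) = 18 · 78 = 1404.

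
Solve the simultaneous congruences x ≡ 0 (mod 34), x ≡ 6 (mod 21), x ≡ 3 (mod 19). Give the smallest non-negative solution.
x ≡ 3366 (mod 13566); the representative in [0, 13566) is 3366

The moduli 34, 21, 19 are pairwise coprime, so by the CRT there is a unique solution mod 34·21·19 = 13566.
Solve by successive substitution. Start with x ≡ 0 (mod 34).
  Combine with x ≡ 6 (mod 21): write x = 34·t and require 34·t ≡ 6 (mod 21). Since 34^(−1) ≡ 13 (mod 21) (34 ≡ 13 (mod 21)), t ≡ 13·6 ≡ 15 (mod 21). So x ≡ 34·15 = 510 (mod 714).
  Combine with x ≡ 3 (mod 19): write x = 510 + 714·t and require 510 + 714·t ≡ 3 (mod 19), i.e. 714·t ≡ 3 − 510 ≡ 6 (mod 19). Since 714^(−1) ≡ 7 (mod 19) (714 ≡ 11 (mod 19)), t ≡ 7·6 ≡ 4 (mod 19). So x ≡ 510 + 714·4 = 3366 (mod 13566).
Unique solution in [0, 13566): x = 3366.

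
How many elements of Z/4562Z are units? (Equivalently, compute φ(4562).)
An element a ∈ Z/4562Z is a unit iff gcd(a, 4562) = 1, so the number of units is φ(4562). φ is multiplicative, with φ(p^e) = p^e − p^(e−1). Factorise 4562 = 2 · 2281. Then
  φ(4562) = (2 − 1) · (2281 − 1) = 1 · 2280 = 2280.

Final answer: Z/4562Z has φ(4562) = 2280 units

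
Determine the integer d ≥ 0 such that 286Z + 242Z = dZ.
In the PID Z, (a, b) is generated by gcd(a, b). Compute gcd(286, 242) with the extended Euclidean algorithm, tracking rows (r, s, t) with s·286 + t·242 = r:
  row A: (286, 1, 0)   [1·286 + 0·242 = 286]
  row B: (242, 0, 1)   [0·286 + 1·242 = 242]
  286 = 1·242 + 44   → row C = row A − 1·row B = (44, 1, −1)   [check: 1·286 − 1·242 = 44]
  242 = 5·44 + 22   → row D = row B − 5·row C = (22, −5, 6)   [check: −5·286 + 6·242 = 22]
  44 = 2·22 + 0   → remainder 0, stop. gcd = 22 (last nonzero row D).
So gcd(286, 242) = 22, with Bézout identity −5·286 + 6·242 = 22. Containment (⊇): the Bézout identity exhibits 22 as an element of (286, 242), giving (22) ⊆ (286, 242). Containment (⊆): since 22 | 286 and 22 | 242 (286 = 22·13, 242 = 22·11), every Z-linear combination of 286 and 242 is divisible by 22, so (286, 242) ⊆ (22). Therefore (286, 242) = (22), d = 22.

Final answer: (286, 242) = (22); d = 22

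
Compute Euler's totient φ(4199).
φ is multiplicative, with φ(p^e) = p^e − p^(e−1). Factorise 4199 = 13 · 17 · 19. Then
  φ(4199) = (13 − 1) · (17 − 1) · (19 − 1) = 12 · 16 · 18 = 3456.

Final answer: φ(4199) = 3456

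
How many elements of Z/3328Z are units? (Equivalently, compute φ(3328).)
An element a ∈ Z/3328Z is a unit iff gcd(a, 3328) = 1, so the number of units is φ(3328). φ is multiplicative, with φ(p^e) = p^e − p^(e−1). Factorise 3328 = 2^8 · 13. Then
  φ(3328) = (2^8 − 2^7) · (13 − 1) = 128 · 12 = 1536.

Final answer: Z/3328Z has φ(3328) = 1536 units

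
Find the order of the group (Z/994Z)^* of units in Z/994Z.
(Z/994Z)^* consists of the classes a with gcd(a, 994) = 1, so its order is φ(994). φ is multiplicative, with φ(p^e) = p^e − p^(e−1). Factorise 994 = 2 · 7 · 71. Then
  φ(994) = (2 − 1) · (7 − 1) · (71 − 1) = 1 · 6 · 70 = 420.
Thus |(Z/994Z)^*| = 420.

Final answer: |(Z/994Z)^*| = 420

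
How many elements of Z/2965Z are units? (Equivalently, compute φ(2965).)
An element a ∈ Z/2965Z is a unit iff gcd(a, 2965) = 1, so the number of units is φ(2965). φ is multiplicative, with φ(p^e) = p^e − p^(e−1). Factorise 2965 = 5 · 593. Then
  φ(2965) = (5 − 1) · (593 − 1) = 4 · 592 = 2368.

Final answer: Z/2965Z has φ(2965) = 2368 units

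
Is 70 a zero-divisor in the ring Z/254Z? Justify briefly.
gcd(70, 254) = 2 > 1, so 70 is not a unit in Z/254Z. In Z/nZ every nonzero non-unit is a zero-divisor: explicitly, take b = 254/gcd = 127 ≠ 0 (mod 254); then 70·127 = 8890 = 35·254, i.e. 70·127 ≡ 0 (mod 254). So 70 is a zero-divisor.

Final answer: YES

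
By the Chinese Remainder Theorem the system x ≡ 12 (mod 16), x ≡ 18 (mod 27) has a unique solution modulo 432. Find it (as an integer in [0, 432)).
The moduli 16, 27 are pairwise coprime, so by the CRT there is a unique solution mod 16·27 = 432.
Solve by successive substitution. Start with x ≡ 12 (mod 16).
  Combine with x ≡ 18 (mod 27): write x = 12 + 16·t and require 12 + 16·t ≡ 18 (mod 27), i.e. 16·t ≡ 18 − 12 ≡ 6 (mod 27). Since 16^(−1) ≡ 22 (mod 27), t ≡ 22·6 ≡ 24 (mod 27). So x ≡ 12 + 16·24 = 396 (mod 432).
Unique solution in [0, 432): x = 396.

Final answer: x ≡ 396 (mod 432); the representative in [0, 432) is 396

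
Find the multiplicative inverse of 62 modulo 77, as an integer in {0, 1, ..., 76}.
62^(−1) ≡ 41 (mod 77)

Apply the extended Euclidean algorithm to (77, 62), tracking rows (r, s, t) with s·77 + t·62 = r. Each division r_prev = q·r_cur + r_new produces the new row as (previous row) − q·(current row):
  row A: (77, 1, 0)   [1·77 + 0·62 = 77]
  row B: (62, 0, 1)   [0·77 + 1·62 = 62]
  77 = 1·62 + 15   → row C = row A − 1·row B = (15, 1, −1)   [check: 1·77 − 1·62 = 15]
  62 = 4·15 + 2   → row D = row B − 4·row C = (2, −4, 5)   [check: −4·77 + 5·62 = 2]
  15 = 7·2 + 1   → row E = row C − 7·row D = (1, 29, −36)   [check: 29·77 − 36·62 = 1]
  2 = 2·1 + 0   → remainder 0, stop. gcd = 1 (last nonzero row E).
The gcd is 1, so 62 is invertible mod 77. The last nonzero row gives 29·77 − 36·62 = 1, so t = −36. So 62^(−1) ≡ −36 ≡ 41 (mod 77). Verify: 62 · 41 = 2542 ≡ 1 (mod 77). ✓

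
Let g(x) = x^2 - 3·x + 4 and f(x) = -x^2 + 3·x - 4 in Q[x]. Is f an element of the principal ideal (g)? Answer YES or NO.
YES

In Q[x] the ideal (g) consists of all multiples of g, so f ∈ (g) iff g | f, i.e. iff the remainder of f on division by g is 0. Divide f by g (g is monic, so eliminate the leading term of the running remainder at each step):
  leading term -x^2: subtract (-1)·g(x) = -x^2 + 3·x - 4, leaving 0
The remainder is 0, so f(x) = g(x) · h(x) with h(x) = -1. Hence g | f, i.e. f ∈ (g).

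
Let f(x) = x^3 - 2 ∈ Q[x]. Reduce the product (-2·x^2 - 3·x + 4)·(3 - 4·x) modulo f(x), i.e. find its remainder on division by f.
First multiply in Q[x] without reducing: a · b = 8·x^3 + 6·x^2 - 25·x + 12. Now divide by f(x) = x^3 - 2, eliminating the leading term at each step:
  leading term 8·x^3: subtract (8)·f(x) = 8·x^3 - 16, leaving 6·x^2 - 25·x + 28
The degree is now < 3, so this is the remainder. Hence a · b ≡ 6·x^2 - 25·x + 28 in Q[x]/(f).

Final answer: a · b ≡ 6·x^2 - 25·x + 28 (mod f(x))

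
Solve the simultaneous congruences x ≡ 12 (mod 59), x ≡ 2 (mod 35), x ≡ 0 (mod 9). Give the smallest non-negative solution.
The moduli 59, 35, 9 are pairwise coprime, so by the CRT there is a unique solution mod 59·35·9 = 18585.
Solve by successive substitution. Start with x ≡ 12 (mod 59).
  Combine with x ≡ 2 (mod 35): write x = 12 + 59·t and require 12 + 59·t ≡ 2 (mod 35), i.e. 59·t ≡ 2 − 12 ≡ 25 (mod 35). Since 59^(−1) ≡ 19 (mod 35) (59 ≡ 24 (mod 35)), t ≡ 19·25 ≡ 20 (mod 35). So x ≡ 12 + 59·20 = 1192 (mod 2065).
  Combine with x ≡ 0 (mod 9): write x = 1192 + 2065·t and require 1192 + 2065·t ≡ 0 (mod 9), i.e. 2065·t ≡ 0 − 1192 ≡ 5 (mod 9). Since 2065^(−1) ≡ 7 (mod 9) (2065 ≡ 4 (mod 9)), t ≡ 7·5 ≡ 8 (mod 9). So x ≡ 1192 + 2065·8 = 17712 (mod 18585).
Unique solution in [0, 18585): x = 17712.

Final answer: x ≡ 17712 (mod 18585); the representative in [0, 18585) is 17712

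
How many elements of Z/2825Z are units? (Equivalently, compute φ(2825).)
Z/2825Z has φ(2825) = 2240 units

An element a ∈ Z/2825Z is a unit iff gcd(a, 2825) = 1, so the number of units is φ(2825). φ is multiplicative, with φ(p^e) = p^e − p^(e−1). Factorise 2825 = 5^2 · 113. Then
  φ(2825) = (5^2 − 5^1) · (113 − 1) = 20 · 112 = 2240.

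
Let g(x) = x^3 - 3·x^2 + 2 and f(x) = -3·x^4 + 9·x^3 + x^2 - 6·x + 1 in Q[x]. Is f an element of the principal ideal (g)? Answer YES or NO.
NO

In Q[x] the ideal (g) consists of all multiples of g, so f ∈ (g) iff g | f, i.e. iff the remainder of f on division by g is 0. Divide f by g (g is monic, so eliminate the leading term of the running remainder at each step):
  leading term -3·x^4: subtract (-3·x)·g(x) = -3·x^4 + 9·x^3 - 6·x, leaving x^2 + 1
The remainder r(x) = x^2 + 1 ≠ 0 (and deg r < deg g), so g ∤ f, i.e. f ∉ (g).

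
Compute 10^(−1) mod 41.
10^(−1) ≡ 37 (mod 41)

Apply the extended Euclidean algorithm to (41, 10), tracking rows (r, s, t) with s·41 + t·10 = r. Each division r_prev = q·r_cur + r_new produces the new row as (previous row) − q·(current row):
  row A: (41, 1, 0)   [1·41 + 0·10 = 41]
  row B: (10, 0, 1)   [0·41 + 1·10 = 10]
  41 = 4·10 + 1   → row C = row A − 4·row B = (1, 1, −4)   [check: 1·41 − 4·10 = 1]
  10 = 10·1 + 0   → remainder 0, stop. gcd = 1 (last nonzero row C).
The gcd is 1, so 10 is invertible mod 41. The last nonzero row gives 1·41 − 4·10 = 1, so t = −4. So 10^(−1) ≡ −4 ≡ 37 (mod 41). Verify: 10 · 37 = 370 ≡ 1 (mod 41). ✓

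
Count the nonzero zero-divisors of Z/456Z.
Z/456Z has 311 nonzero zero-divisors

In Z/456Z each nonzero element is either a unit (gcd with 456 is 1) or a zero-divisor (gcd > 1). The number of units is φ(456): factorise 456 = 2^3 · 3 · 19, so φ(456) = (2^3 − 2^2) · (3 − 1) · (19 − 1) = 4 · 2 · 18 = 144. The nonzero elements number 456 − 1 = 455. Hence the nonzero zero-divisors number 455 − 144 = 311.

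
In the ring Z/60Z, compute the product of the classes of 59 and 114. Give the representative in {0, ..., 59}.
Reduce the factors first: 114 ≡ 54 (mod 60), so 59 · 114 ≡ 59 · 54 (mod 60). 59 · 54 = 3186. Dividing by 60: 3186 = 53·60 + 6. So (59 · 114) mod 60 = 6.

Final answer: 6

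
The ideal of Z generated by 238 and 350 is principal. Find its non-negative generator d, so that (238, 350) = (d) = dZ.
In the PID Z, (a, b) is generated by gcd(a, b). Compute gcd(350, 238) with the extended Euclidean algorithm, tracking rows (r, s, t) with s·350 + t·238 = r:
  row A: (350, 1, 0)   [1·350 + 0·238 = 350]
  row B: (238, 0, 1)   [0·350 + 1·238 = 238]
  350 = 1·238 + 112   → row C = row A − 1·row B = (112, 1, −1)   [check: 1·350 − 1·238 = 112]
  238 = 2·112 + 14   → row D = row B − 2·row C = (14, −2, 3)   [check: −2·350 + 3·238 = 14]
  112 = 8·14 + 0   → remainder 0, stop. gcd = 14 (last nonzero row D).
So gcd(238, 350) = 14, with Bézout identity −2·350 + 3·238 = 14. Containment (⊇): the Bézout identity exhibits 14 as an element of (238, 350), giving (14) ⊆ (238, 350). Containment (⊆): since 14 | 238 and 14 | 350 (238 = 14·17, 350 = 14·25), every Z-linear combination of 238 and 350 is divisible by 14, so (238, 350) ⊆ (14). Therefore (238, 350) = (14), d = 14.

Final answer: (238, 350) = (14); d = 14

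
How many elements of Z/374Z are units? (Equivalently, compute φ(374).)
Z/374Z has φ(374) = 160 units

An element a ∈ Z/374Z is a unit iff gcd(a, 374) = 1, so the number of units is φ(374). φ is multiplicative, with φ(p^e) = p^e − p^(e−1). Factorise 374 = 2 · 11 · 17. Then
  φ(374) = (2 − 1) · (11 − 1) · (17 − 1) = 1 · 10 · 16 = 160.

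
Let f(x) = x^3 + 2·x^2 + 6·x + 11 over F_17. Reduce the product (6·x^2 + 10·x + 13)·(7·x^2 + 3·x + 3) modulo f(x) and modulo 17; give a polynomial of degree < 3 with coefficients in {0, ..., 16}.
a · b ≡ 15·x^2 + 8·x + 12 (mod f(x))

Multiply as integer polynomials: a · b = 42·x^4 + 88·x^3 + 139·x^2 + 69·x + 39. Reducing coefficients mod 17: a · b ≡ 8·x^4 + 3·x^3 + 3·x^2 + x + 5. Now divide by f(x) = x^3 + 2·x^2 + 6·x + 11 in F_17[x], eliminating the leading term at each step:
  leading term 8·x^4: subtract (8·x)·f(x) = 8·x^4 + 16·x^3 + 14·x^2 + 3·x, leaving 4·x^3 + 6·x^2 + 15·x + 5 (coefficients mod 17)
  leading term 4·x^3: subtract (4)·f(x) = 4·x^3 + 8·x^2 + 7·x + 10, leaving 15·x^2 + 8·x + 12 (coefficients mod 17)
The degree is now < 3, so this is the remainder. Hence a · b ≡ 15·x^2 + 8·x + 12 in F_17[x]/(f).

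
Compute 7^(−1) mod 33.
7^(−1) ≡ 19 (mod 33)

Apply the extended Euclidean algorithm to (33, 7), tracking rows (r, s, t) with s·33 + t·7 = r. Each division r_prev = q·r_cur + r_new produces the new row as (previous row) − q·(current row):
  row A: (33, 1, 0)   [1·33 + 0·7 = 33]
  row B: (7, 0, 1)   [0·33 + 1·7 = 7]
  33 = 4·7 + 5   → row C = row A − 4·row B = (5, 1, −4)   [check: 1·33 − 4·7 = 5]
  7 = 1·5 + 2   → row D = row B − 1·row C = (2, −1, 5)   [check: −1·33 + 5·7 = 2]
  5 = 2·2 + 1   → row E = row C − 2·row D = (1, 3, −14)   [check: 3·33 − 14·7 = 1]
  2 = 2·1 + 0   → remainder 0, stop. gcd = 1 (last nonzero row E).
The gcd is 1, so 7 is invertible mod 33. The last nonzero row gives 3·33 − 14·7 = 1, so t = −14. So 7^(−1) ≡ −14 ≡ 19 (mod 33). Verify: 7 · 19 = 133 ≡ 1 (mod 33). ✓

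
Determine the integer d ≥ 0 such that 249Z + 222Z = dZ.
(249, 222) = (3); d = 3

In the PID Z, (a, b) is generated by gcd(a, b). Compute gcd(249, 222) with the extended Euclidean algorithm, tracking rows (r, s, t) with s·249 + t·222 = r:
  row A: (249, 1, 0)   [1·249 + 0·222 = 249]
  row B: (222, 0, 1)   [0·249 + 1·222 = 222]
  249 = 1·222 + 27   → row C = row A − 1·row B = (27, 1, −1)   [check: 1·249 − 1·222 = 27]
  222 = 8·27 + 6   → row D = row B − 8·row C = (6, −8, 9)   [check: −8·249 + 9·222 = 6]
  27 = 4·6 + 3   → row E = row C − 4·row D = (3, 33, −37)   [check: 33·249 − 37·222 = 3]
  6 = 2·3 + 0   → remainder 0, stop. gcd = 3 (last nonzero row E).
So gcd(249, 222) = 3, with Bézout identity 33·249 − 37·222 = 3. Containment (⊇): the Bézout identity exhibits 3 as an element of (249, 222), giving (3) ⊆ (249, 222). Containment (⊆): since 3 | 249 and 3 | 222 (249 = 3·83, 222 = 3·74), every Z-linear combination of 249 and 222 is divisible by 3, so (249, 222) ⊆ (3). Therefore (249, 222) = (3), d = 3.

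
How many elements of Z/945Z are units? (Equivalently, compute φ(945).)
An element a ∈ Z/945Z is a unit iff gcd(a, 945) = 1, so the number of units is φ(945). φ is multiplicative, with φ(p^e) = p^e − p^(e−1). Factorise 945 = 3^3 · 5 · 7. Then
  φ(945) = (3^3 − 3^2) · (5 − 1) · (7 − 1) = 18 · 4 · 6 = 432.

Final answer: Z/945Z has φ(945) = 432 units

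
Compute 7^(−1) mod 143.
7^(−1) ≡ 41 (mod 143)

Apply the extended Euclidean algorithm to (143, 7), tracking rows (r, s, t) with s·143 + t·7 = r. Each division r_prev = q·r_cur + r_new produces the new row as (previous row) − q·(current row):
  row A: (143, 1, 0)   [1·143 + 0·7 = 143]
  row B: (7, 0, 1)   [0·143 + 1·7 = 7]
  143 = 20·7 + 3   → row C = row A − 20·row B = (3, 1, −20)   [check: 1·143 − 20·7 = 3]
  7 = 2·3 + 1   → row D = row B − 2·row C = (1, −2, 41)   [check: −2·143 + 41·7 = 1]
  3 = 3·1 + 0   → remainder 0, stop. gcd = 1 (last nonzero row D).
The gcd is 1, so 7 is invertible mod 143. The last nonzero row gives −2·143 + 41·7 = 1, so t = 41. So 7^(−1) ≡ 41 (mod 143). Verify: 7 · 41 = 287 ≡ 1 (mod 143). ✓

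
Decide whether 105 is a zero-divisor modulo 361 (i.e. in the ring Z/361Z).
gcd(105, 361) = 1, so 105 is a unit in Z/361Z (it has a multiplicative inverse). A unit cannot be a zero-divisor: if 105·b ≡ 0 then multiplying both sides by 105^(−1) gives b ≡ 0. So 105 is not a zero-divisor.

Final answer: NO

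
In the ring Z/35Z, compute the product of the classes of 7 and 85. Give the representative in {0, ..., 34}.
0

Reduce the factors first: 85 ≡ 15 (mod 35), so 7 · 85 ≡ 7 · 15 (mod 35). 7 · 15 = 105. Dividing by 35: 105 = 3·35 + 0. So (7 · 85) mod 35 = 0.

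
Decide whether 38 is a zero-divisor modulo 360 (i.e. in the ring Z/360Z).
YES

gcd(38, 360) = 2 > 1, so 38 is not a unit in Z/360Z. In Z/nZ every nonzero non-unit is a zero-divisor: explicitly, take b = 360/gcd = 180 ≠ 0 (mod 360); then 38·180 = 6840 = 19·360, i.e. 38·180 ≡ 0 (mod 360). So 38 is a zero-divisor.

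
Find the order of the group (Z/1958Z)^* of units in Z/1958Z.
|(Z/1958Z)^*| = 880

(Z/1958Z)^* consists of the classes a with gcd(a, 1958) = 1, so its order is φ(1958). φ is multiplicative, with φ(p^e) = p^e − p^(e−1). Factorise 1958 = 2 · 11 · 89. Then
  φ(1958) = (2 − 1) · (11 − 1) · (89 − 1) = 1 · 10 · 88 = 880.
Thus |(Z/1958Z)^*| = 880.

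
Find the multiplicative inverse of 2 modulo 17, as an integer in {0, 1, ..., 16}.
Apply the extended Euclidean algorithm to (17, 2), tracking rows (r, s, t) with s·17 + t·2 = r. Each division r_prev = q·r_cur + r_new produces the new row as (previous row) − q·(current row):
  row A: (17, 1, 0)   [1·17 + 0·2 = 17]
  row B: (2, 0, 1)   [0·17 + 1·2 = 2]
  17 = 8·2 + 1   → row C = row A − 8·row B = (1, 1, −8)   [check: 1·17 − 8·2 = 1]
  2 = 2·1 + 0   → remainder 0, stop. gcd = 1 (last nonzero row C).
The gcd is 1, so 2 is invertible mod 17. The last nonzero row gives 1·17 − 8·2 = 1, so t = −8. So 2^(−1) ≡ −8 ≡ 9 (mod 17). Verify: 2 · 9 = 18 ≡ 1 (mod 17). ✓

Final answer: 2^(−1) ≡ 9 (mod 17)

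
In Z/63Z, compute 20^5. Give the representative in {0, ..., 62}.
Use repeated squaring. Binary(5) = 101. Walk through the bits of the exponent 5 left-to-right: at each bit after the leading one, square the running value, then multiply by 20 if the bit is 1 (always reducing mod 63):
  bit 1 = 1 (leading): start with 20.
  bit 2 = 0: square 20^2 = 400 ≡ 22 (mod 63).
  bit 3 = 1: square 22^2 = 484 ≡ 43; bit is 1, so multiply 43·20 = 860 ≡ 41 (mod 63).
Final value: 20^5 ≡ 41 (mod 63).

Final answer: 41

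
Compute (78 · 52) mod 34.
10

Reduce the factors first: 78 ≡ 10, 52 ≡ 18 (mod 34), so 78 · 52 ≡ 10 · 18 (mod 34). 10 · 18 = 180. Dividing by 34: 180 = 5·34 + 10. So (78 · 52) mod 34 = 10.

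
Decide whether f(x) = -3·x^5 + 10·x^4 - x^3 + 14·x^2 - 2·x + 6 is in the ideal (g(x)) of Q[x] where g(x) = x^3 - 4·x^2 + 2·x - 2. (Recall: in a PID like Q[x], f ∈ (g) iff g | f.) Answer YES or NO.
In Q[x] the ideal (g) consists of all multiples of g, so f ∈ (g) iff g | f, i.e. iff the remainder of f on division by g is 0. Divide f by g (g is monic, so eliminate the leading term of the running remainder at each step):
  leading term -3·x^5: subtract (-3·x^2)·g(x) = -3·x^5 + 12·x^4 - 6·x^3 + 6·x^2, leaving -2·x^4 + 5·x^3 + 8·x^2 - 2·x + 6
  leading term -2·x^4: subtract (-2·x)·g(x) = -2·x^4 + 8·x^3 - 4·x^2 + 4·x, leaving -3·x^3 + 12·x^2 - 6·x + 6
  leading term -3·x^3: subtract (-3)·g(x) = -3·x^3 + 12·x^2 - 6·x + 6, leaving 0
The remainder is 0, so f(x) = g(x) · h(x) with h(x) = -3·x^2 - 2·x - 3. Hence g | f, i.e. f ∈ (g).

Final answer: YES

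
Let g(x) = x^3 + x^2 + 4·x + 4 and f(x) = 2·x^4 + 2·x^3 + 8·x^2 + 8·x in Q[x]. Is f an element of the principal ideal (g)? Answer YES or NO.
In Q[x] the ideal (g) consists of all multiples of g, so f ∈ (g) iff g | f, i.e. iff the remainder of f on division by g is 0. Divide f by g (g is monic, so eliminate the leading term of the running remainder at each step):
  leading term 2·x^4: subtract (2·x)·g(x) = 2·x^4 + 2·x^3 + 8·x^2 + 8·x, leaving 0
The remainder is 0, so f(x) = g(x) · h(x) with h(x) = 2·x. Hence g | f, i.e. f ∈ (g).

Final answer: YES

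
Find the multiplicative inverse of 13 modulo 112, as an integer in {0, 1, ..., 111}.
Apply the extended Euclidean algorithm to (112, 13), tracking rows (r, s, t) with s·112 + t·13 = r. Each division r_prev = q·r_cur + r_new produces the new row as (previous row) − q·(current row):
  row A: (112, 1, 0)   [1·112 + 0·13 = 112]
  row B: (13, 0, 1)   [0·112 + 1·13 = 13]
  112 = 8·13 + 8   → row C = row A − 8·row B = (8, 1, −8)   [check: 1·112 − 8·13 = 8]
  13 = 1·8 + 5   → row D = row B − 1·row C = (5, −1, 9)   [check: −1·112 + 9·13 = 5]
  8 = 1·5 + 3   → row E = row C − 1·row D = (3, 2, −17)   [check: 2·112 − 17·13 = 3]
  5 = 1·3 + 2   → row F = row D − 1·row E = (2, −3, 26)   [check: −3·112 + 26·13 = 2]
  3 = 1·2 + 1   → row G = row E − 1·row F = (1, 5, −43)   [check: 5·112 − 43·13 = 1]
  2 = 2·1 + 0   → remainder 0, stop. gcd = 1 (last nonzero row G).
The gcd is 1, so 13 is invertible mod 112. The last nonzero row gives 5·112 − 43·13 = 1, so t = −43. So 13^(−1) ≡ −43 ≡ 69 (mod 112). Verify: 13 · 69 = 897 ≡ 1 (mod 112). ✓

Final answer: 13^(−1) ≡ 69 (mod 112)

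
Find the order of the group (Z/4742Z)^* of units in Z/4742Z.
(Z/4742Z)^* consists of the classes a with gcd(a, 4742) = 1, so its order is φ(4742). φ is multiplicative, with φ(p^e) = p^e − p^(e−1). Factorise 4742 = 2 · 2371. Then
  φ(4742) = (2 − 1) · (2371 − 1) = 1 · 2370 = 2370.
Thus |(Z/4742Z)^*| = 2370.

Final answer: |(Z/4742Z)^*| = 2370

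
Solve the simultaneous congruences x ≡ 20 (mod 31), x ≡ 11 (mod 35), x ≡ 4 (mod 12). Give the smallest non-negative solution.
The moduli 31, 35, 12 are pairwise coprime, so by the CRT there is a unique solution mod 31·35·12 = 13020.
Solve by successive substitution. Start with x ≡ 20 (mod 31).
  Combine with x ≡ 11 (mod 35): write x = 20 + 31·t and require 20 + 31·t ≡ 11 (mod 35), i.e. 31·t ≡ 11 − 20 ≡ 26 (mod 35). Since 31^(−1) ≡ 26 (mod 35), t ≡ 26·26 ≡ 11 (mod 35). So x ≡ 20 + 31·11 = 361 (mod 1085).
  Combine with x ≡ 4 (mod 12): write x = 361 + 1085·t and require 361 + 1085·t ≡ 4 (mod 12), i.e. 1085·t ≡ 4 − 361 ≡ 3 (mod 12). Since 1085^(−1) ≡ 5 (mod 12) (1085 ≡ 5 (mod 12)), t ≡ 5·3 ≡ 3 (mod 12). So x ≡ 361 + 1085·3 = 3616 (mod 13020).
Unique solution in [0, 13020): x = 3616.

Final answer: x ≡ 3616 (mod 13020); the representative in [0, 13020) is 3616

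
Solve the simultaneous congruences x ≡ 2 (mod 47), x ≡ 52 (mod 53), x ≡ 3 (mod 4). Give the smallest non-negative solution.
x ≡ 1271 (mod 9964); the representative in [0, 9964) is 1271

The moduli 47, 53, 4 are pairwise coprime, so by the CRT there is a unique solution mod 47·53·4 = 9964.
Solve by successive substitution. Start with x ≡ 2 (mod 47).
  Combine with x ≡ 52 (mod 53): write x = 2 + 47·t and require 2 + 47·t ≡ 52 (mod 53), i.e. 47·t ≡ 52 − 2 ≡ 50 (mod 53). Since 47^(−1) ≡ 44 (mod 53), t ≡ 44·50 ≡ 27 (mod 53). So x ≡ 2 + 47·27 = 1271 (mod 2491).
  Combine with x ≡ 3 (mod 4): write x = 1271 + 2491·t and require 1271 + 2491·t ≡ 3 (mod 4), i.e. 2491·t ≡ 3 − 1271 ≡ 0 (mod 4). Since 2491^(−1) ≡ 3 (mod 4) (2491 ≡ 3 (mod 4)), t ≡ 3·0 ≡ 0 (mod 4). So x ≡ 1271 + 2491·0 = 1271 (mod 9964).
Unique solution in [0, 9964): x = 1271.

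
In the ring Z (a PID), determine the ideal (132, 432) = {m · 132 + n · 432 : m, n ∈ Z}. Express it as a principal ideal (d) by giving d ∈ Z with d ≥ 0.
In the PID Z, (a, b) is generated by gcd(a, b). Compute gcd(432, 132) with the extended Euclidean algorithm, tracking rows (r, s, t) with s·432 + t·132 = r:
  row A: (432, 1, 0)   [1·432 + 0·132 = 432]
  row B: (132, 0, 1)   [0·432 + 1·132 = 132]
  432 = 3·132 + 36   → row C = row A − 3·row B = (36, 1, −3)   [check: 1·432 − 3·132 = 36]
  132 = 3·36 + 24   → row D = row B − 3·row C = (24, −3, 10)   [check: −3·432 + 10·132 = 24]
  36 = 1·24 + 12   → row E = row C − 1·row D = (12, 4, −13)   [check: 4·432 − 13·132 = 12]
  24 = 2·12 + 0   → remainder 0, stop. gcd = 12 (last nonzero row E).
So gcd(132, 432) = 12, with Bézout identity 4·432 − 13·132 = 12. Containment (⊇): the Bézout identity exhibits 12 as an element of (132, 432), giving (12) ⊆ (132, 432). Containment (⊆): since 12 | 132 and 12 | 432 (132 = 12·11, 432 = 12·36), every Z-linear combination of 132 and 432 is divisible by 12, so (132, 432) ⊆ (12). Therefore (132, 432) = (12), d = 12.

Final answer: (132, 432) = (12); d = 12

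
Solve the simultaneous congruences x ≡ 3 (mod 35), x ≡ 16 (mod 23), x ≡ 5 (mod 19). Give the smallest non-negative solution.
The moduli 35, 23, 19 are pairwise coprime, so by the CRT there is a unique solution mod 35·23·19 = 15295.
Solve by successive substitution. Start with x ≡ 3 (mod 35).
  Combine with x ≡ 16 (mod 23): write x = 3 + 35·t and require 3 + 35·t ≡ 16 (mod 23), i.e. 35·t ≡ 16 − 3 ≡ 13 (mod 23). Since 35^(−1) ≡ 2 (mod 23) (35 ≡ 12 (mod 23)), t ≡ 2·13 ≡ 3 (mod 23). So x ≡ 3 + 35·3 = 108 (mod 805).
  Combine with x ≡ 5 (mod 19): write x = 108 + 805·t and require 108 + 805·t ≡ 5 (mod 19), i.e. 805·t ≡ 5 − 108 ≡ 11 (mod 19). Since 805^(−1) ≡ 11 (mod 19) (805 ≡ 7 (mod 19)), t ≡ 11·11 ≡ 7 (mod 19). So x ≡ 108 + 805·7 = 5743 (mod 15295).
Unique solution in [0, 15295): x = 5743.

Final answer: x ≡ 5743 (mod 15295); the representative in [0, 15295) is 5743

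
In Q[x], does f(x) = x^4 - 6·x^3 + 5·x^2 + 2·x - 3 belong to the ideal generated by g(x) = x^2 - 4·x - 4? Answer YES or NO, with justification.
NO

In Q[x] the ideal (g) consists of all multiples of g, so f ∈ (g) iff g | f, i.e. iff the remainder of f on division by g is 0. Divide f by g (g is monic, so eliminate the leading term of the running remainder at each step):
  leading term x^4: subtract (x^2)·g(x) = x^4 - 4·x^3 - 4·x^2, leaving -2·x^3 + 9·x^2 + 2·x - 3
  leading term -2·x^3: subtract (-2·x)·g(x) = -2·x^3 + 8·x^2 + 8·x, leaving x^2 - 6·x - 3
  leading term x^2: subtract (1)·g(x) = x^2 - 4·x - 4, leaving 1 - 2·x
The remainder r(x) = 1 - 2·x ≠ 0 (and deg r < deg g), so g ∤ f, i.e. f ∉ (g).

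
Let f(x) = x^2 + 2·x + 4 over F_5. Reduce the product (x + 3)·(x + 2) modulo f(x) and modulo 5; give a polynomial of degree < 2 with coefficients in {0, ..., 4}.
a · b ≡ 3·x + 2 (mod f(x))

Multiply as integer polynomials: a · b = x^2 + 5·x + 6. Reducing coefficients mod 5: a · b ≡ x^2 + 1. Now divide by f(x) = x^2 + 2·x + 4 in F_5[x], eliminating the leading term at each step:
  leading term x^2: subtract (1)·f(x) = x^2 + 2·x + 4, leaving 3·x + 2 (coefficients mod 5)
The degree is now < 2, so this is the remainder. Hence a · b ≡ 3·x + 2 in F_5[x]/(f).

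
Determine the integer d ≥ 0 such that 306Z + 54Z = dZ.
(306, 54) = (18); d = 18

In the PID Z, (a, b) is generated by gcd(a, b). Compute gcd(306, 54) with the extended Euclidean algorithm, tracking rows (r, s, t) with s·306 + t·54 = r:
  row A: (306, 1, 0)   [1·306 + 0·54 = 306]
  row B: (54, 0, 1)   [0·306 + 1·54 = 54]
  306 = 5·54 + 36   → row C = row A − 5·row B = (36, 1, −5)   [check: 1·306 − 5·54 = 36]
  54 = 1·36 + 18   → row D = row B − 1·row C = (18, −1, 6)   [check: −1·306 + 6·54 = 18]
  36 = 2·18 + 0   → remainder 0, stop. gcd = 18 (last nonzero row D).
So gcd(306, 54) = 18, with Bézout identity −1·306 + 6·54 = 18. Containment (⊇): the Bézout identity exhibits 18 as an element of (306, 54), giving (18) ⊆ (306, 54). Containment (⊆): since 18 | 306 and 18 | 54 (306 = 18·17, 54 = 18·3), every Z-linear combination of 306 and 54 is divisible by 18, so (306, 54) ⊆ (18). Therefore (306, 54) = (18), d = 18.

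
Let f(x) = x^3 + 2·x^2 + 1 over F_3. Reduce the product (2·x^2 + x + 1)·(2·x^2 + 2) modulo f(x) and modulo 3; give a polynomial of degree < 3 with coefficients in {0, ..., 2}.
a · b ≡ x + 2 (mod f(x))

Multiply as integer polynomials: a · b = 4·x^4 + 2·x^3 + 6·x^2 + 2·x + 2. Reducing coefficients mod 3: a · b ≡ x^4 + 2·x^3 + 2·x + 2. Now divide by f(x) = x^3 + 2·x^2 + 1 in F_3[x], eliminating the leading term at each step:
  leading term x^4: subtract (x)·f(x) = x^4 + 2·x^3 + x, leaving x + 2 (coefficients mod 3)
The degree is now < 3, so this is the remainder. Hence a · b ≡ x + 2 in F_3[x]/(f).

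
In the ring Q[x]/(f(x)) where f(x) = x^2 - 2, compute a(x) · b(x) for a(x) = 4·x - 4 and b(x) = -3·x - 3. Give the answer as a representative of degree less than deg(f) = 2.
a · b ≡ -12 (mod f(x))

First multiply in Q[x] without reducing: a · b = 12 - 12·x^2. Now divide by f(x) = x^2 - 2, eliminating the leading term at each step:
  leading term -12·x^2: subtract (-12)·f(x) = 24 - 12·x^2, leaving -12
The degree is now < 2, so this is the remainder. Hence a · b ≡ -12 in Q[x]/(f).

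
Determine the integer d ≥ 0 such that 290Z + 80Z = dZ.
In the PID Z, (a, b) is generated by gcd(a, b). Compute gcd(290, 80) with the extended Euclidean algorithm, tracking rows (r, s, t) with s·290 + t·80 = r:
  row A: (290, 1, 0)   [1·290 + 0·80 = 290]
  row B: (80, 0, 1)   [0·290 + 1·80 = 80]
  290 = 3·80 + 50   → row C = row A − 3·row B = (50, 1, −3)   [check: 1·290 − 3·80 = 50]
  80 = 1·50 + 30   → row D = row B − 1·row C = (30, −1, 4)   [check: −1·290 + 4·80 = 30]
  50 = 1·30 + 20   → row E = row C − 1·row D = (20, 2, −7)   [check: 2·290 − 7·80 = 20]
  30 = 1·20 + 10   → row F = row D − 1·row E = (10, −3, 11)   [check: −3·290 + 11·80 = 10]
  20 = 2·10 + 0   → remainder 0, stop. gcd = 10 (last nonzero row F).
So gcd(290, 80) = 10, with Bézout identity −3·290 + 11·80 = 10. Containment (⊇): the Bézout identity exhibits 10 as an element of (290, 80), giving (10) ⊆ (290, 80). Containment (⊆): since 10 | 290 and 10 | 80 (290 = 10·29, 80 = 10·8), every Z-linear combination of 290 and 80 is divisible by 10, so (290, 80) ⊆ (10). Therefore (290, 80) = (10), d = 10.

Final answer: (290, 80) = (10); d = 10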